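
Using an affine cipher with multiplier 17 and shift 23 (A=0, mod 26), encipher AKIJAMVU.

A(0): 17·0+23=23 → X
K(10): 17·10+23=193≡11 → L
I(8): 17·8+23=159≡3 → D
J(9): 17·9+23=176≡20 → U
A(0): 17·0+23=23 → X
M(12): 17·12+23=227≡19 → T
V(21): 17·21+23=380≡16 → Q
U(20): 17·20+23=363≡25 → Z

XLDUXTQZ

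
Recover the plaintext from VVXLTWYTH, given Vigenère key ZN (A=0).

WIYYUJZGI

Repeat the key across the ciphertext: ZNZNZNZNZ
V(21)−Z(25): -4≡22 → W
V(21)−N(13): 8 → I
X(23)−Z(25): -2≡24 → Y
L(11)−N(13): -2≡24 → Y
T(19)−Z(25): -6≡20 → U
W(22)−N(13): 9 → J
Y(24)−Z(25): -1≡25 → Z
T(19)−N(13): 6 → G
H(7)−Z(25): -18≡8 → I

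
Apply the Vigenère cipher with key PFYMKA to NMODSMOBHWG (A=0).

Repeat the key across the message: PFYMKAPFYMK
N(13)+P(15): 28≡2 → C
M(12)+F(5): 17 → R
O(14)+Y(24): 38≡12 → M
D(3)+M(12): 15 → P
S(18)+K(10): 28≡2 → C
M(12)+A(0): 12 → M
O(14)+P(15): 29≡3 → D
B(1)+F(5): 6 → G
H(7)+Y(24): 31≡5 → F
W(22)+M(12): 34≡8 → I
G(6)+K(10): 16 → Q

CRMPCMDGFIQ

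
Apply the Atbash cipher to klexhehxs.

k(10) → p(15)
l(11) → o(14)
e(4) → v(21)
x(23) → c(2)
h(7) → s(18)
e(4) → v(21)
h(7) → s(18)
x(23) → c(2)
s(18) → h(7)

povcsvsch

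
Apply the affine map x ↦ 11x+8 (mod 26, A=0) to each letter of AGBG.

A(0): 11·0+8=8 → I
G(6): 11·6+8=74≡22 → W
B(1): 11·1+8=19 → T
G(6): 11·6+8=74≡22 → W

IWTW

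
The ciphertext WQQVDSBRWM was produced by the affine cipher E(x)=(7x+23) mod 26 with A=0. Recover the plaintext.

The inverse of 7 mod 26 is 15, since 7·15=105≡1. Apply D(y)=15·(y−23) mod 26:
W(22): 15·(22−23)=-15≡11 → L
Q(16): 15·(16−23)=-105≡25 → Z
Q(16): 15·(16−23)=-105≡25 → Z
V(21): 15·(21−23)=-30≡22 → W
D(3): 15·(3−23)=-300≡12 → M
S(18): 15·(18−23)=-75≡3 → D
B(1): 15·(1−23)=-330≡8 → I
R(17): 15·(17−23)=-90≡14 → O
W(22): 15·(22−23)=-15≡11 → L
M(12): 15·(12−23)=-165≡17 → R

LZZWMDIOLR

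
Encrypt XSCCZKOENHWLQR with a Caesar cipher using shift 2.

X(23): 23+2=25 → Z
S(18): 18+2=20 → U
C(2): 2+2=4 → E
C(2): 2+2=4 → E
Z(25): 25+2=27≡1 → B
K(10): 10+2=12 → M
O(14): 14+2=16 → Q
E(4): 4+2=6 → G
N(13): 13+2=15 → P
H(7): 7+2=9 → J
W(22): 22+2=24 → Y
L(11): 11+2=13 → N
Q(16): 16+2=18 → S
R(17): 17+2=19 → T

ZUEEBMQGPJYNST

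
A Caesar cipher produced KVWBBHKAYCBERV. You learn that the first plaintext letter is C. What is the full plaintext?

CNOTTZCSQUTWJN

From the crib: K(10)−C(2)=8, so the shift is 8.
Subtract 8 from each ciphertext letter:
K(10): 10−8=2 → C
V(21): 21−8=13 → N
W(22): 22−8=14 → O
B(1): 1−8=-7≡19 → T
B(1): 1−8=-7≡19 → T
H(7): 7−8=-1≡25 → Z
K(10): 10−8=2 → C
A(0): 0−8=-8≡18 → S
Y(24): 24−8=16 → Q
C(2): 2−8=-6≡20 → U
B(1): 1−8=-7≡19 → T
E(4): 4−8=-4≡22 → W
R(17): 17−8=9 → J
V(21): 21−8=13 → N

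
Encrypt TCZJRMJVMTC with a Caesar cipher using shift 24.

T(19): 19+24=43≡17 → R
C(2): 2+24=26≡0 → A
Z(25): 25+24=49≡23 → X
J(9): 9+24=33≡7 → H
R(17): 17+24=41≡15 → P
M(12): 12+24=36≡10 → K
J(9): 9+24=33≡7 → H
V(21): 21+24=45≡19 → T
M(12): 12+24=36≡10 → K
T(19): 19+24=43≡17 → R
C(2): 2+24=26≡0 → A

RAXHPKHTKRA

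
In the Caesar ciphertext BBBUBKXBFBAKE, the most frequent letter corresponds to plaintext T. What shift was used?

The most frequent ciphertext letter is B (appears 6 times).
B is position 1; T is position 19.
Shift = -18≡8.

8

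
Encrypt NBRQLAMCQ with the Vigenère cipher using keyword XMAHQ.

KNRXBXYCX

Repeat the key across the message: XMAHQXMAH
N(13)+X(23): 36≡10 → K
B(1)+M(12): 13 → N
R(17)+A(0): 17 → R
Q(16)+H(7): 23 → X
L(11)+Q(16): 27≡1 → B
A(0)+X(23): 23 → X
M(12)+M(12): 24 → Y
C(2)+A(0): 2 → C
Q(16)+H(7): 23 → X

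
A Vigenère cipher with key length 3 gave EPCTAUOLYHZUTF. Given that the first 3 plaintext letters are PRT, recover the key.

PYJ

Subtract each crib letter from the matching ciphertext letter (mod 26):
E(4)−P(15)=-11≡15 → P
P(15)−R(17)=-2≡24 → Y
C(2)−T(19)=-17≡9 → J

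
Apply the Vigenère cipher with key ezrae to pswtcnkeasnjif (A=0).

trntgrjvawrizf

Repeat the key across the message: ezraeezraeezra
p(15)+e(4): 19 → t
s(18)+z(25): 43≡17 → r
w(22)+r(17): 39≡13 → n
t(19)+a(0): 19 → t
c(2)+e(4): 6 → g
n(13)+e(4): 17 → r
k(10)+z(25): 35≡9 → j
e(4)+r(17): 21 → v
a(0)+a(0): 0 → a
s(18)+e(4): 22 → w
n(13)+e(4): 17 → r
j(9)+z(25): 34≡8 → i
i(8)+r(17): 25 → z
f(5)+a(0): 5 → f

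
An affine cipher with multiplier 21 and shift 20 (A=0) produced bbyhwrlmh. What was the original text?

The inverse of 21 mod 26 is 5, since 21·5=105≡1. Apply D(y)=5·(y−20) mod 26:
b(1): 5·(1−20)=-95≡9 → j
b(1): 5·(1−20)=-95≡9 → j
y(24): 5·(24−20)=20 → u
h(7): 5·(7−20)=-65≡13 → n
w(22): 5·(22−20)=10 → k
r(17): 5·(17−20)=-15≡11 → l
l(11): 5·(11−20)=-45≡7 → h
m(12): 5·(12−20)=-40≡12 → m
h(7): 5·(7−20)=-65≡13 → n

jjunklhmn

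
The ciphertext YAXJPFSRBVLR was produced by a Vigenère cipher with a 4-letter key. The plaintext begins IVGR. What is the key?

Subtract each crib letter from the matching ciphertext letter (mod 26):
Y(24)−I(8)=16 → Q
A(0)−V(21)=-21≡5 → F
X(23)−G(6)=17 → R
J(9)−R(17)=-8≡18 → S

QFRS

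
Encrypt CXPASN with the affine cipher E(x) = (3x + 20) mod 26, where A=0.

ALNUWH

C(2): 3·2+20=26≡0 → A
X(23): 3·23+20=89≡11 → L
P(15): 3·15+20=65≡13 → N
A(0): 3·0+20=20 → U
S(18): 3·18+20=74≡22 → W
N(13): 3·13+20=59≡7 → H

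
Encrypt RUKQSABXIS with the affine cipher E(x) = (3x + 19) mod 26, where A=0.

R(17): 3·17+19=70≡18 → S
U(20): 3·20+19=79≡1 → B
K(10): 3·10+19=49≡23 → X
Q(16): 3·16+19=67≡15 → P
S(18): 3·18+19=73≡21 → V
A(0): 3·0+19=19 → T
B(1): 3·1+19=22 → W
X(23): 3·23+19=88≡10 → K
I(8): 3·8+19=43≡17 → R
S(18): 3·18+19=73≡21 → V

SBXPVTWKRV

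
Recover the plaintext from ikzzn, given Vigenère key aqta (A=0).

iugzn

Repeat the key across the ciphertext: aqtaa
i(8)−a(0): 8 → i
k(10)−q(16): -6≡20 → u
z(25)−t(19): 6 → g
z(25)−a(0): 25 → z
n(13)−a(0): 13 → n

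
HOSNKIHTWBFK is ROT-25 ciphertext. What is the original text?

IPTOLJIUXCGL

H(7): 7−25=-18≡8 → I
O(14): 14−25=-11≡15 → P
S(18): 18−25=-7≡19 → T
N(13): 13−25=-12≡14 → O
K(10): 10−25=-15≡11 → L
I(8): 8−25=-17≡9 → J
H(7): 7−25=-18≡8 → I
T(19): 19−25=-6≡20 → U
W(22): 22−25=-3≡23 → X
B(1): 1−25=-24≡2 → C
F(5): 5−25=-20≡6 → G
K(10): 10−25=-15≡11 → L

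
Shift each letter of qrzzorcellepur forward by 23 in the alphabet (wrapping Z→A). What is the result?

q(16): 16+23=39≡13 → n
r(17): 17+23=40≡14 → o
z(25): 25+23=48≡22 → w
z(25): 25+23=48≡22 → w
o(14): 14+23=37≡11 → l
r(17): 17+23=40≡14 → o
c(2): 2+23=25 → z
e(4): 4+23=27≡1 → b
l(11): 11+23=34≡8 → i
l(11): 11+23=34≡8 → i
e(4): 4+23=27≡1 → b
p(15): 15+23=38≡12 → m
u(20): 20+23=43≡17 → r
r(17): 17+23=40≡14 → o

nowwlozbiibmro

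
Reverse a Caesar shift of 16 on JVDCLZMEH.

TFNMVJWOR

J(9): 9−16=-7≡19 → T
V(21): 21−16=5 → F
D(3): 3−16=-13≡13 → N
C(2): 2−16=-14≡12 → M
L(11): 11−16=-5≡21 → V
Z(25): 25−16=9 → J
M(12): 12−16=-4≡22 → W
E(4): 4−16=-12≡14 → O
H(7): 7−16=-9≡17 → R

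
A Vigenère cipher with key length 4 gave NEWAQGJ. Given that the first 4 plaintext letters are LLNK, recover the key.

Subtract each crib letter from the matching ciphertext letter (mod 26):
N(13)−L(11)=2 → C
E(4)−L(11)=-7≡19 → T
W(22)−N(13)=9 → J
A(0)−K(10)=-10≡16 → Q

CTJQ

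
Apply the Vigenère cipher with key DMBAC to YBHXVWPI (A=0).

Repeat the key across the message: DMBACDMB
Y(24)+D(3): 27≡1 → B
B(1)+M(12): 13 → N
H(7)+B(1): 8 → I
X(23)+A(0): 23 → X
V(21)+C(2): 23 → X
W(22)+D(3): 25 → Z
P(15)+M(12): 27≡1 → B
I(8)+B(1): 9 → J

BNIXXZBJ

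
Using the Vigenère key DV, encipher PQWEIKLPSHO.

SLZZLFOKVCR

Repeat the key across the message: DVDVDVDVDVD
P(15)+D(3): 18 → S
Q(16)+V(21): 37≡11 → L
W(22)+D(3): 25 → Z
E(4)+V(21): 25 → Z
I(8)+D(3): 11 → L
K(10)+V(21): 31≡5 → F
L(11)+D(3): 14 → O
P(15)+V(21): 36≡10 → K
S(18)+D(3): 21 → V
H(7)+V(21): 28≡2 → C
O(14)+D(3): 17 → R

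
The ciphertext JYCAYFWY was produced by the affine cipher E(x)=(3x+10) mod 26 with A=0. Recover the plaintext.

RWGOWHEW

The inverse of 3 mod 26 is 9, since 3·9=27≡1. Apply D(y)=9·(y−10) mod 26:
J(9): 9·(9−10)=-9≡17 → R
Y(24): 9·(24−10)=126≡22 → W
C(2): 9·(2−10)=-72≡6 → G
A(0): 9·(0−10)=-90≡14 → O
Y(24): 9·(24−10)=126≡22 → W
F(5): 9·(5−10)=-45≡7 → H
W(22): 9·(22−10)=108≡4 → E
Y(24): 9·(24−10)=126≡22 → W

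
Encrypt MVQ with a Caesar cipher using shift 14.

M(12): 12+14=26≡0 → A
V(21): 21+14=35≡9 → J
Q(16): 16+14=30≡4 → E

AJE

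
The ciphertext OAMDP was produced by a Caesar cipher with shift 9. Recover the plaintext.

FRDUG

O(14): 14−9=5 → F
A(0): 0−9=-9≡17 → R
M(12): 12−9=3 → D
D(3): 3−9=-6≡20 → U
P(15): 15−9=6 → G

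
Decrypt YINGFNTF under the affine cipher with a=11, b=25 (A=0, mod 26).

The inverse of 11 mod 26 is 19, since 11·19=209≡1. Apply D(y)=19·(y−25) mod 26:
Y(24): 19·(24−25)=-19≡7 → H
I(8): 19·(8−25)=-323≡15 → P
N(13): 19·(13−25)=-228≡6 → G
G(6): 19·(6−25)=-361≡3 → D
F(5): 19·(5−25)=-380≡10 → K
N(13): 19·(13−25)=-228≡6 → G
T(19): 19·(19−25)=-114≡16 → Q
F(5): 19·(5−25)=-380≡10 → K

HPGDKGQK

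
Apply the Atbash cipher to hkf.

h(7) → s(18)
k(10) → p(15)
f(5) → u(20)

spu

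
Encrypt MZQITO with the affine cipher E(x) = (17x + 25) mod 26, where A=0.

M(12): 17·12+25=229≡21 → V
Z(25): 17·25+25=450≡8 → I
Q(16): 17·16+25=297≡11 → L
I(8): 17·8+25=161≡5 → F
T(19): 17·19+25=348≡10 → K
O(14): 17·14+25=263≡3 → D

VILFKD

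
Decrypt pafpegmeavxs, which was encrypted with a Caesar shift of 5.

kvakzbhzvqsn

p(15): 15−5=10 → k
a(0): 0−5=-5≡21 → v
f(5): 5−5=0 → a
p(15): 15−5=10 → k
e(4): 4−5=-1≡25 → z
g(6): 6−5=1 → b
m(12): 12−5=7 → h
e(4): 4−5=-1≡25 → z
a(0): 0−5=-5≡21 → v
v(21): 21−5=16 → q
x(23): 23−5=18 → s
s(18): 18−5=13 → n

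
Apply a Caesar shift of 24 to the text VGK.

V(21): 21+24=45≡19 → T
G(6): 6+24=30≡4 → E
K(10): 10+24=34≡8 → I

TEI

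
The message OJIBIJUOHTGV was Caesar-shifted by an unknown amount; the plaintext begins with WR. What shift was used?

From the crib: O(14)−W(22)=-8≡18, so the shift is 18.

18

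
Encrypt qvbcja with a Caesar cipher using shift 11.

q(16): 16+11=27≡1 → b
v(21): 21+11=32≡6 → g
b(1): 1+11=12 → m
c(2): 2+11=13 → n
j(9): 9+11=20 → u
a(0): 0+11=11 → l

bgmnul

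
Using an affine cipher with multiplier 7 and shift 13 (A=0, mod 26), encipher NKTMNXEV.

AFQTASPE

N(13): 7·13+13=104≡0 → A
K(10): 7·10+13=83≡5 → F
T(19): 7·19+13=146≡16 → Q
M(12): 7·12+13=97≡19 → T
N(13): 7·13+13=104≡0 → A
X(23): 7·23+13=174≡18 → S
E(4): 7·4+13=41≡15 → P
V(21): 7·21+13=160≡4 → E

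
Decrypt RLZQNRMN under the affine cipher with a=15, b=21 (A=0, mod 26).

The inverse of 15 mod 26 is 7, since 15·7=105≡1. Apply D(y)=7·(y−21) mod 26:
R(17): 7·(17−21)=-28≡24 → Y
L(11): 7·(11−21)=-70≡8 → I
Z(25): 7·(25−21)=28≡2 → C
Q(16): 7·(16−21)=-35≡17 → R
N(13): 7·(13−21)=-56≡22 → W
R(17): 7·(17−21)=-28≡24 → Y
M(12): 7·(12−21)=-63≡15 → P
N(13): 7·(13−21)=-56≡22 → W

YICRWYPW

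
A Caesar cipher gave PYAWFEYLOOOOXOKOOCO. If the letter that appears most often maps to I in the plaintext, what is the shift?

6

The most frequent ciphertext letter is O (appears 8 times).
O is position 14; I is position 8.
Shift = 6.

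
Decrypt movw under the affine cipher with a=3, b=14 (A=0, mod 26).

The inverse of 3 mod 26 is 9, since 3·9=27≡1. Apply D(y)=9·(y−14) mod 26:
m(12): 9·(12−14)=-18≡8 → i
o(14): 9·(14−14)=0 → a
v(21): 9·(21−14)=63≡11 → l
w(22): 9·(22−14)=72≡20 → u

ialu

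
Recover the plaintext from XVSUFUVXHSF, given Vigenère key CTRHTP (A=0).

Repeat the key across the ciphertext: CTRHTPCTRHT
X(23)−C(2): 21 → V
V(21)−T(19): 2 → C
S(18)−R(17): 1 → B
U(20)−H(7): 13 → N
F(5)−T(19): -14≡12 → M
U(20)−P(15): 5 → F
V(21)−C(2): 19 → T
X(23)−T(19): 4 → E
H(7)−R(17): -10≡16 → Q
S(18)−H(7): 11 → L
F(5)−T(19): -14≡12 → M

VCBNMFTEQLM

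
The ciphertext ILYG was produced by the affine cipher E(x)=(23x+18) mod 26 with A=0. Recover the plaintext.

MLYE

The inverse of 23 mod 26 is 17, since 23·17=391≡1. Apply D(y)=17·(y−18) mod 26:
I(8): 17·(8−18)=-170≡12 → M
L(11): 17·(11−18)=-119≡11 → L
Y(24): 17·(24−18)=102≡24 → Y
G(6): 17·(6−18)=-204≡4 → E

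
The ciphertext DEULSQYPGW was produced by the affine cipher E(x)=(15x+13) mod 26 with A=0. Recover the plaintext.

The inverse of 15 mod 26 is 7, since 15·7=105≡1. Apply D(y)=7·(y−13) mod 26:
D(3): 7·(3−13)=-70≡8 → I
E(4): 7·(4−13)=-63≡15 → P
U(20): 7·(20−13)=49≡23 → X
L(11): 7·(11−13)=-14≡12 → M
S(18): 7·(18−13)=35≡9 → J
Q(16): 7·(16−13)=21 → V
Y(24): 7·(24−13)=77≡25 → Z
P(15): 7·(15−13)=14 → O
G(6): 7·(6−13)=-49≡3 → D
W(22): 7·(22−13)=63≡11 → L

IPXMJVZODL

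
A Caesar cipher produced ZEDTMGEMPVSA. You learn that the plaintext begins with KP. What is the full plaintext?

KPOEXRPXAGDL

From the crib: Z(25)−K(10)=15, so the shift is 15.
Subtract 15 from each ciphertext letter:
Z(25): 25−15=10 → K
E(4): 4−15=-11≡15 → P
D(3): 3−15=-12≡14 → O
T(19): 19−15=4 → E
M(12): 12−15=-3≡23 → X
G(6): 6−15=-9≡17 → R
E(4): 4−15=-11≡15 → P
M(12): 12−15=-3≡23 → X
P(15): 15−15=0 → A
V(21): 21−15=6 → G
S(18): 18−15=3 → D
A(0): 0−15=-15≡11 → L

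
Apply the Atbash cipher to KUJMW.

K(10) → P(15)
U(20) → F(5)
J(9) → Q(16)
M(12) → N(13)
W(22) → D(3)

PFQND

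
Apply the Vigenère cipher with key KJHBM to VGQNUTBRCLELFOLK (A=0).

FPXOGDKYDXOUMPXU

Repeat the key across the message: KJHBMKJHBMKJHBMK
V(21)+K(10): 31≡5 → F
G(6)+J(9): 15 → P
Q(16)+H(7): 23 → X
N(13)+B(1): 14 → O
U(20)+M(12): 32≡6 → G
T(19)+K(10): 29≡3 → D
B(1)+J(9): 10 → K
R(17)+H(7): 24 → Y
C(2)+B(1): 3 → D
L(11)+M(12): 23 → X
E(4)+K(10): 14 → O
L(11)+J(9): 20 → U
F(5)+H(7): 12 → M
O(14)+B(1): 15 → P
L(11)+M(12): 23 → X
K(10)+K(10): 20 → U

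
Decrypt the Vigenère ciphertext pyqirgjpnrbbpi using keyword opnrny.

bjdreivaaaodbt

Repeat the key across the ciphertext: opnrnyopnrnyop
p(15)−o(14): 1 → b
y(24)−p(15): 9 → j
q(16)−n(13): 3 → d
i(8)−r(17): -9≡17 → r
r(17)−n(13): 4 → e
g(6)−y(24): -18≡8 → i
j(9)−o(14): -5≡21 → v
p(15)−p(15): 0 → a
n(13)−n(13): 0 → a
r(17)−r(17): 0 → a
b(1)−n(13): -12≡14 → o
b(1)−y(24): -23≡3 → d
p(15)−o(14): 1 → b
i(8)−p(15): -7≡19 → t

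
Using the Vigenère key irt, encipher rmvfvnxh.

Repeat the key across the message: irtirtir
r(17)+i(8): 25 → z
m(12)+r(17): 29≡3 → d
v(21)+t(19): 40≡14 → o
f(5)+i(8): 13 → n
v(21)+r(17): 38≡12 → m
n(13)+t(19): 32≡6 → g
x(23)+i(8): 31≡5 → f
h(7)+r(17): 24 → y

zdonmgfy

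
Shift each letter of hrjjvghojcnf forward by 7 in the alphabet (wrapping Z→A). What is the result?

h(7): 7+7=14 → o
r(17): 17+7=24 → y
j(9): 9+7=16 → q
j(9): 9+7=16 → q
v(21): 21+7=28≡2 → c
g(6): 6+7=13 → n
h(7): 7+7=14 → o
o(14): 14+7=21 → v
j(9): 9+7=16 → q
c(2): 2+7=9 → j
n(13): 13+7=20 → u
f(5): 5+7=12 → m

oyqqcnovqjum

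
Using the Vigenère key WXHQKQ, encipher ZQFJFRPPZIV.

Repeat the key across the message: WXHQKQWXHQK
Z(25)+W(22): 47≡21 → V
Q(16)+X(23): 39≡13 → N
F(5)+H(7): 12 → M
J(9)+Q(16): 25 → Z
F(5)+K(10): 15 → P
R(17)+Q(16): 33≡7 → H
P(15)+W(22): 37≡11 → L
P(15)+X(23): 38≡12 → M
Z(25)+H(7): 32≡6 → G
I(8)+Q(16): 24 → Y
V(21)+K(10): 31≡5 → F

VNMZPHLMGYF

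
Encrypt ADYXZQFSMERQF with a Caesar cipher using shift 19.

TWRQSJYLFXKJY

A(0): 0+19=19 → T
D(3): 3+19=22 → W
Y(24): 24+19=43≡17 → R
X(23): 23+19=42≡16 → Q
Z(25): 25+19=44≡18 → S
Q(16): 16+19=35≡9 → J
F(5): 5+19=24 → Y
S(18): 18+19=37≡11 → L
M(12): 12+19=31≡5 → F
E(4): 4+19=23 → X
R(17): 17+19=36≡10 → K
Q(16): 16+19=35≡9 → J
F(5): 5+19=24 → Y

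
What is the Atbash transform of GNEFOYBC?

TMVULBYX

G(6) → T(19)
N(13) → M(12)
E(4) → V(21)
F(5) → U(20)
O(14) → L(11)
Y(24) → B(1)
B(1) → Y(24)
C(2) → X(23)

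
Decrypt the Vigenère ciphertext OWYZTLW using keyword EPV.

KHDVEQS

Repeat the key across the ciphertext: EPVEPVE
O(14)−E(4): 10 → K
W(22)−P(15): 7 → H
Y(24)−V(21): 3 → D
Z(25)−E(4): 21 → V
T(19)−P(15): 4 → E
L(11)−V(21): -10≡16 → Q
W(22)−E(4): 18 → S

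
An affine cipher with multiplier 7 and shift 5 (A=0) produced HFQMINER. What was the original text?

EAJBTQLY

The inverse of 7 mod 26 is 15, since 7·15=105≡1. Apply D(y)=15·(y−5) mod 26:
H(7): 15·(7−5)=30≡4 → E
F(5): 15·(5−5)=0 → A
Q(16): 15·(16−5)=165≡9 → J
M(12): 15·(12−5)=105≡1 → B
I(8): 15·(8−5)=45≡19 → T
N(13): 15·(13−5)=120≡16 → Q
E(4): 15·(4−5)=-15≡11 → L
R(17): 15·(17−5)=180≡24 → Y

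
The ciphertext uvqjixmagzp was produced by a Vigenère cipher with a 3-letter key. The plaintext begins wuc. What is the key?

Subtract each crib letter from the matching ciphertext letter (mod 26):
u(20)−w(22)=-2≡24 → y
v(21)−u(20)=1 → b
q(16)−c(2)=14 → o

ybo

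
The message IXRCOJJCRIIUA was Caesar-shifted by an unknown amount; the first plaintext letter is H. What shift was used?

From the crib: I(8)−H(7)=1, so the shift is 1.

1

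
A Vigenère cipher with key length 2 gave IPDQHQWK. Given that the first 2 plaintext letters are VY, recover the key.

NR

Subtract each crib letter from the matching ciphertext letter (mod 26):
I(8)−V(21)=-13≡13 → N
P(15)−Y(24)=-9≡17 → R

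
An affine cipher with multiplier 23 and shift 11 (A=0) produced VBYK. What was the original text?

The inverse of 23 mod 26 is 17, since 23·17=391≡1. Apply D(y)=17·(y−11) mod 26:
V(21): 17·(21−11)=170≡14 → O
B(1): 17·(1−11)=-170≡12 → M
Y(24): 17·(24−11)=221≡13 → N
K(10): 17·(10−11)=-17≡9 → J

OMNJ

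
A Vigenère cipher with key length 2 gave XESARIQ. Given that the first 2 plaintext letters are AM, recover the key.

Subtract each crib letter from the matching ciphertext letter (mod 26):
X(23)−A(0)=23 → X
E(4)−M(12)=-8≡18 → S

XS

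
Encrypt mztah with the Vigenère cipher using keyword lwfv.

Repeat the key across the message: lwfvl
m(12)+l(11): 23 → x
z(25)+w(22): 47≡21 → v
t(19)+f(5): 24 → y
a(0)+v(21): 21 → v
h(7)+l(11): 18 → s

xvyvs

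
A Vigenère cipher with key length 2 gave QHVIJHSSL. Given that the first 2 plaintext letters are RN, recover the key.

ZU

Subtract each crib letter from the matching ciphertext letter (mod 26):
Q(16)−R(17)=-1≡25 → Z
H(7)−N(13)=-6≡20 → U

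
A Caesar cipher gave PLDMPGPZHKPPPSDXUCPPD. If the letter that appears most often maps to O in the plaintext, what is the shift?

1

The most frequent ciphertext letter is P (appears 8 times).
P is position 15; O is position 14.
Shift = 1.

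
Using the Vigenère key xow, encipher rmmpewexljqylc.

oaimssblhgeuiq

Repeat the key across the message: xowxowxowxowxo
r(17)+x(23): 40≡14 → o
m(12)+o(14): 26≡0 → a
m(12)+w(22): 34≡8 → i
p(15)+x(23): 38≡12 → m
e(4)+o(14): 18 → s
w(22)+w(22): 44≡18 → s
e(4)+x(23): 27≡1 → b
x(23)+o(14): 37≡11 → l
l(11)+w(22): 33≡7 → h
j(9)+x(23): 32≡6 → g
q(16)+o(14): 30≡4 → e
y(24)+w(22): 46≡20 → u
l(11)+x(23): 34≡8 → i
c(2)+o(14): 16 → q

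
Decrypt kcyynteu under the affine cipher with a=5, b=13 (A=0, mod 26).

The inverse of 5 mod 26 is 21, since 5·21=105≡1. Apply D(y)=21·(y−13) mod 26:
k(10): 21·(10−13)=-63≡15 → p
c(2): 21·(2−13)=-231≡3 → d
y(24): 21·(24−13)=231≡23 → x
y(24): 21·(24−13)=231≡23 → x
n(13): 21·(13−13)=0 → a
t(19): 21·(19−13)=126≡22 → w
e(4): 21·(4−13)=-189≡19 → t
u(20): 21·(20−13)=147≡17 → r

pdxxawtr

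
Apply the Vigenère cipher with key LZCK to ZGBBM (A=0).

Repeat the key across the message: LZCKL
Z(25)+L(11): 36≡10 → K
G(6)+Z(25): 31≡5 → F
B(1)+C(2): 3 → D
B(1)+K(10): 11 → L
M(12)+L(11): 23 → X

KFDLX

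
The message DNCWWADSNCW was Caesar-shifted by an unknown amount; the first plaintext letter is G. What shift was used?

23

From the crib: D(3)−G(6)=-3≡23, so the shift is 23.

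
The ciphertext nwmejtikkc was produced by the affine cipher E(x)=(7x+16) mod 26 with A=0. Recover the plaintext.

hmscztkooy

The inverse of 7 mod 26 is 15, since 7·15=105≡1. Apply D(y)=15·(y−16) mod 26:
n(13): 15·(13−16)=-45≡7 → h
w(22): 15·(22−16)=90≡12 → m
m(12): 15·(12−16)=-60≡18 → s
e(4): 15·(4−16)=-180≡2 → c
j(9): 15·(9−16)=-105≡25 → z
t(19): 15·(19−16)=45≡19 → t
i(8): 15·(8−16)=-120≡10 → k
k(10): 15·(10−16)=-90≡14 → o
k(10): 15·(10−16)=-90≡14 → o
c(2): 15·(2−16)=-210≡24 → y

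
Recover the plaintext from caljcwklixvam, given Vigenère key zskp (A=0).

dibudeawjflln

Repeat the key across the ciphertext: zskpzskpzskpz
c(2)−z(25): -23≡3 → d
a(0)−s(18): -18≡8 → i
l(11)−k(10): 1 → b
j(9)−p(15): -6≡20 → u
c(2)−z(25): -23≡3 → d
w(22)−s(18): 4 → e
k(10)−k(10): 0 → a
l(11)−p(15): -4≡22 → w
i(8)−z(25): -17≡9 → j
x(23)−s(18): 5 → f
v(21)−k(10): 11 → l
a(0)−p(15): -15≡11 → l
m(12)−z(25): -13≡13 → n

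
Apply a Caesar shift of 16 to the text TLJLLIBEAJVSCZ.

JBZBBYRUQZLISP

T(19): 19+16=35≡9 → J
L(11): 11+16=27≡1 → B
J(9): 9+16=25 → Z
L(11): 11+16=27≡1 → B
L(11): 11+16=27≡1 → B
I(8): 8+16=24 → Y
B(1): 1+16=17 → R
E(4): 4+16=20 → U
A(0): 0+16=16 → Q
J(9): 9+16=25 → Z
V(21): 21+16=37≡11 → L
S(18): 18+16=34≡8 → I
C(2): 2+16=18 → S
Z(25): 25+16=41≡15 → P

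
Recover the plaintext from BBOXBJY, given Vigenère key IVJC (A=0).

Repeat the key across the ciphertext: IVJCIVJ
B(1)−I(8): -7≡19 → T
B(1)−V(21): -20≡6 → G
O(14)−J(9): 5 → F
X(23)−C(2): 21 → V
B(1)−I(8): -7≡19 → T
J(9)−V(21): -12≡14 → O
Y(24)−J(9): 15 → P

TGFVTOP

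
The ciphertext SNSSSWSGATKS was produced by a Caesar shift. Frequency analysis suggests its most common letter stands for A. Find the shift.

The most frequent ciphertext letter is S (appears 6 times).
S is position 18; A is position 0.
Shift = 18.

18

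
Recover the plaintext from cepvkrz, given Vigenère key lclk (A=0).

Repeat the key across the ciphertext: lclklcl
c(2)−l(11): -9≡17 → r
e(4)−c(2): 2 → c
p(15)−l(11): 4 → e
v(21)−k(10): 11 → l
k(10)−l(11): -1≡25 → z
r(17)−c(2): 15 → p
z(25)−l(11): 14 → o

rcelzpo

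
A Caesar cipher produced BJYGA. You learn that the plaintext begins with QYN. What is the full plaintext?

From the crib: B(1)−Q(16)=-15≡11, so the shift is 11.
Subtract 11 from each ciphertext letter:
B(1): 1−11=-10≡16 → Q
J(9): 9−11=-2≡24 → Y
Y(24): 24−11=13 → N
G(6): 6−11=-5≡21 → V
A(0): 0−11=-11≡15 → P

QYNVP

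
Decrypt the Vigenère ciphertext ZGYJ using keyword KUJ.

PMPZ

Repeat the key across the ciphertext: KUJK
Z(25)−K(10): 15 → P
G(6)−U(20): -14≡12 → M
Y(24)−J(9): 15 → P
J(9)−K(10): -1≡25 → Z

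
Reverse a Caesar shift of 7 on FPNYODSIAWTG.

F(5): 5−7=-2≡24 → Y
P(15): 15−7=8 → I
N(13): 13−7=6 → G
Y(24): 24−7=17 → R
O(14): 14−7=7 → H
D(3): 3−7=-4≡22 → W
S(18): 18−7=11 → L
I(8): 8−7=1 → B
A(0): 0−7=-7≡19 → T
W(22): 22−7=15 → P
T(19): 19−7=12 → M
G(6): 6−7=-1≡25 → Z

YIGRHWLBTPMZ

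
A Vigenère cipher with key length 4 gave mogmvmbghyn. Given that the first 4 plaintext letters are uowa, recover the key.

Subtract each crib letter from the matching ciphertext letter (mod 26):
m(12)−u(20)=-8≡18 → s
o(14)−o(14)=0 → a
g(6)−w(22)=-16≡10 → k
m(12)−a(0)=12 → m

sakm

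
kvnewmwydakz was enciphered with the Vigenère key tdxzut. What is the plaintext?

rsqfctdvgbqg

Repeat the key across the ciphertext: tdxzuttdxzut
k(10)−t(19): -9≡17 → r
v(21)−d(3): 18 → s
n(13)−x(23): -10≡16 → q
e(4)−z(25): -21≡5 → f
w(22)−u(20): 2 → c
m(12)−t(19): -7≡19 → t
w(22)−t(19): 3 → d
y(24)−d(3): 21 → v
d(3)−x(23): -20≡6 → g
a(0)−z(25): -25≡1 → b
k(10)−u(20): -10≡16 → q
z(25)−t(19): 6 → g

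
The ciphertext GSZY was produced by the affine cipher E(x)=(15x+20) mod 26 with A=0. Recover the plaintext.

GMJC

The inverse of 15 mod 26 is 7, since 15·7=105≡1. Apply D(y)=7·(y−20) mod 26:
G(6): 7·(6−20)=-98≡6 → G
S(18): 7·(18−20)=-14≡12 → M
Z(25): 7·(25−20)=35≡9 → J
Y(24): 7·(24−20)=28≡2 → C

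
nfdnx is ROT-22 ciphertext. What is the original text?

n(13): 13−22=-9≡17 → r
f(5): 5−22=-17≡9 → j
d(3): 3−22=-19≡7 → h
n(13): 13−22=-9≡17 → r
x(23): 23−22=1 → b

rjhrb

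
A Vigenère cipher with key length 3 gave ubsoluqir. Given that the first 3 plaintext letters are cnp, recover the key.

Subtract each crib letter from the matching ciphertext letter (mod 26):
u(20)−c(2)=18 → s
b(1)−n(13)=-12≡14 → o
s(18)−p(15)=3 → d

sod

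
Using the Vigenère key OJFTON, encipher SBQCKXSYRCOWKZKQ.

GKVVYKGHWVCJYIPJ

Repeat the key across the message: OJFTONOJFTONOJFT
S(18)+O(14): 32≡6 → G
B(1)+J(9): 10 → K
Q(16)+F(5): 21 → V
C(2)+T(19): 21 → V
K(10)+O(14): 24 → Y
X(23)+N(13): 36≡10 → K
S(18)+O(14): 32≡6 → G
Y(24)+J(9): 33≡7 → H
R(17)+F(5): 22 → W
C(2)+T(19): 21 → V
O(14)+O(14): 28≡2 → C
W(22)+N(13): 35≡9 → J
K(10)+O(14): 24 → Y
Z(25)+J(9): 34≡8 → I
K(10)+F(5): 15 → P
Q(16)+T(19): 35≡9 → J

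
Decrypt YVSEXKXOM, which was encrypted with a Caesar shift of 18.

GDAMFSFWU

Y(24): 24−18=6 → G
V(21): 21−18=3 → D
S(18): 18−18=0 → A
E(4): 4−18=-14≡12 → M
X(23): 23−18=5 → F
K(10): 10−18=-8≡18 → S
X(23): 23−18=5 → F
O(14): 14−18=-4≡22 → W
M(12): 12−18=-6≡20 → U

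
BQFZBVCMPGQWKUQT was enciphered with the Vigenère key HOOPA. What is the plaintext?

UCRKBOOYAGJIWFQM

Repeat the key across the ciphertext: HOOPAHOOPAHOOPAH
B(1)−H(7): -6≡20 → U
Q(16)−O(14): 2 → C
F(5)−O(14): -9≡17 → R
Z(25)−P(15): 10 → K
B(1)−A(0): 1 → B
V(21)−H(7): 14 → O
C(2)−O(14): -12≡14 → O
M(12)−O(14): -2≡24 → Y
P(15)−P(15): 0 → A
G(6)−A(0): 6 → G
Q(16)−H(7): 9 → J
W(22)−O(14): 8 → I
K(10)−O(14): -4≡22 → W
U(20)−P(15): 5 → F
Q(16)−A(0): 16 → Q
T(19)−H(7): 12 → M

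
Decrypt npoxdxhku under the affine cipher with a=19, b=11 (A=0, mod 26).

wshcqcipv

The inverse of 19 mod 26 is 11, since 19·11=209≡1. Apply D(y)=11·(y−11) mod 26:
n(13): 11·(13−11)=22 → w
p(15): 11·(15−11)=44≡18 → s
o(14): 11·(14−11)=33≡7 → h
x(23): 11·(23−11)=132≡2 → c
d(3): 11·(3−11)=-88≡16 → q
x(23): 11·(23−11)=132≡2 → c
h(7): 11·(7−11)=-44≡8 → i
k(10): 11·(10−11)=-11≡15 → p
u(20): 11·(20−11)=99≡21 → v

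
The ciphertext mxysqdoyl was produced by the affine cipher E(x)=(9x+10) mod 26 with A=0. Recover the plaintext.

The inverse of 9 mod 26 is 3, since 9·3=27≡1. Apply D(y)=3·(y−10) mod 26:
m(12): 3·(12−10)=6 → g
x(23): 3·(23−10)=39≡13 → n
y(24): 3·(24−10)=42≡16 → q
s(18): 3·(18−10)=24 → y
q(16): 3·(16−10)=18 → s
d(3): 3·(3−10)=-21≡5 → f
o(14): 3·(14−10)=12 → m
y(24): 3·(24−10)=42≡16 → q
l(11): 3·(11−10)=3 → d

gnqysfmqd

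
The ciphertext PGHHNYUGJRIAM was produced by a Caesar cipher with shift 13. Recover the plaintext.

P(15): 15−13=2 → C
G(6): 6−13=-7≡19 → T
H(7): 7−13=-6≡20 → U
H(7): 7−13=-6≡20 → U
N(13): 13−13=0 → A
Y(24): 24−13=11 → L
U(20): 20−13=7 → H
G(6): 6−13=-7≡19 → T
J(9): 9−13=-4≡22 → W
R(17): 17−13=4 → E
I(8): 8−13=-5≡21 → V
A(0): 0−13=-13≡13 → N
M(12): 12−13=-1≡25 → Z

CTUUALHTWEVNZ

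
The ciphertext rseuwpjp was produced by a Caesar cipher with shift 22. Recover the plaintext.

vwiyatnt

r(17): 17−22=-5≡21 → v
s(18): 18−22=-4≡22 → w
e(4): 4−22=-18≡8 → i
u(20): 20−22=-2≡24 → y
w(22): 22−22=0 → a
p(15): 15−22=-7≡19 → t
j(9): 9−22=-13≡13 → n
p(15): 15−22=-7≡19 → t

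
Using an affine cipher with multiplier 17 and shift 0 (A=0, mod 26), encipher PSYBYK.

VUSRSO

P(15): 17·15+0=255≡21 → V
S(18): 17·18+0=306≡20 → U
Y(24): 17·24+0=408≡18 → S
B(1): 17·1+0=17 → R
Y(24): 17·24+0=408≡18 → S
K(10): 17·10+0=170≡14 → O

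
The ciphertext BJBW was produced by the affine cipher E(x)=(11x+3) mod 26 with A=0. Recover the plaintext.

OKOX

The inverse of 11 mod 26 is 19, since 11·19=209≡1. Apply D(y)=19·(y−3) mod 26:
B(1): 19·(1−3)=-38≡14 → O
J(9): 19·(9−3)=114≡10 → K
B(1): 19·(1−3)=-38≡14 → O
W(22): 19·(22−3)=361≡23 → X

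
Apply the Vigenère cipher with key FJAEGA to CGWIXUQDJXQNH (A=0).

HPWMDUVMJBWNM

Repeat the key across the message: FJAEGAFJAEGAF
C(2)+F(5): 7 → H
G(6)+J(9): 15 → P
W(22)+A(0): 22 → W
I(8)+E(4): 12 → M
X(23)+G(6): 29≡3 → D
U(20)+A(0): 20 → U
Q(16)+F(5): 21 → V
D(3)+J(9): 12 → M
J(9)+A(0): 9 → J
X(23)+E(4): 27≡1 → B
Q(16)+G(6): 22 → W
N(13)+A(0): 13 → N
H(7)+F(5): 12 → M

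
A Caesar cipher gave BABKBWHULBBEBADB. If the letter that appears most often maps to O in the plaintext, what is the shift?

The most frequent ciphertext letter is B (appears 7 times).
B is position 1; O is position 14.
Shift = -13≡13.

13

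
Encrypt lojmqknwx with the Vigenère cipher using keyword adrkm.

Repeat the key across the message: adrkmadrk
l(11)+a(0): 11 → l
o(14)+d(3): 17 → r
j(9)+r(17): 26≡0 → a
m(12)+k(10): 22 → w
q(16)+m(12): 28≡2 → c
k(10)+a(0): 10 → k
n(13)+d(3): 16 → q
w(22)+r(17): 39≡13 → n
x(23)+k(10): 33≡7 → h

lrawckqnh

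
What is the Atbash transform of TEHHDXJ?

GVSSWCQ

T(19) → G(6)
E(4) → V(21)
H(7) → S(18)
H(7) → S(18)
D(3) → W(22)
X(23) → C(2)
J(9) → Q(16)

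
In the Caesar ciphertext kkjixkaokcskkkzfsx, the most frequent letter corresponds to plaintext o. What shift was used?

The most frequent ciphertext letter is k (appears 7 times).
k is position 10; o is position 14.
Shift = -4≡22.

22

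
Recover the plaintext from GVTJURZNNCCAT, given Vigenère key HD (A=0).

ZSMGNOSKGZVXM

Repeat the key across the ciphertext: HDHDHDHDHDHDH
G(6)−H(7): -1≡25 → Z
V(21)−D(3): 18 → S
T(19)−H(7): 12 → M
J(9)−D(3): 6 → G
U(20)−H(7): 13 → N
R(17)−D(3): 14 → O
Z(25)−H(7): 18 → S
N(13)−D(3): 10 → K
N(13)−H(7): 6 → G
C(2)−D(3): -1≡25 → Z
C(2)−H(7): -5≡21 → V
A(0)−D(3): -3≡23 → X
T(19)−H(7): 12 → M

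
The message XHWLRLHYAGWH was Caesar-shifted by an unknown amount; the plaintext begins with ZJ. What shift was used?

24

From the crib: X(23)−Z(25)=-2≡24, so the shift is 24.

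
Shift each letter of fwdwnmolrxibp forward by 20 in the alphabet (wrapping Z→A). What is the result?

zqxqhgiflrcvj

f(5): 5+20=25 → z
w(22): 22+20=42≡16 → q
d(3): 3+20=23 → x
w(22): 22+20=42≡16 → q
n(13): 13+20=33≡7 → h
m(12): 12+20=32≡6 → g
o(14): 14+20=34≡8 → i
l(11): 11+20=31≡5 → f
r(17): 17+20=37≡11 → l
x(23): 23+20=43≡17 → r
i(8): 8+20=28≡2 → c
b(1): 1+20=21 → v
p(15): 15+20=35≡9 → j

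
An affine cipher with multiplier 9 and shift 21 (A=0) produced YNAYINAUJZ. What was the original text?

JCPJNCPXQM

The inverse of 9 mod 26 is 3, since 9·3=27≡1. Apply D(y)=3·(y−21) mod 26:
Y(24): 3·(24−21)=9 → J
N(13): 3·(13−21)=-24≡2 → C
A(0): 3·(0−21)=-63≡15 → P
Y(24): 3·(24−21)=9 → J
I(8): 3·(8−21)=-39≡13 → N
N(13): 3·(13−21)=-24≡2 → C
A(0): 3·(0−21)=-63≡15 → P
U(20): 3·(20−21)=-3≡23 → X
J(9): 3·(9−21)=-36≡16 → Q
Z(25): 3·(25−21)=12 → M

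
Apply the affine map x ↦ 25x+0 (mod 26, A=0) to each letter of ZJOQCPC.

Z(25): 25·25+0=625≡1 → B
J(9): 25·9+0=225≡17 → R
O(14): 25·14+0=350≡12 → M
Q(16): 25·16+0=400≡10 → K
C(2): 25·2+0=50≡24 → Y
P(15): 25·15+0=375≡11 → L
C(2): 25·2+0=50≡24 → Y

BRMKYLY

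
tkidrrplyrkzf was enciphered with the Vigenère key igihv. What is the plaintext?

Repeat the key across the ciphertext: igihvigihvigi
t(19)−i(8): 11 → l
k(10)−g(6): 4 → e
i(8)−i(8): 0 → a
d(3)−h(7): -4≡22 → w
r(17)−v(21): -4≡22 → w
r(17)−i(8): 9 → j
p(15)−g(6): 9 → j
l(11)−i(8): 3 → d
y(24)−h(7): 17 → r
r(17)−v(21): -4≡22 → w
k(10)−i(8): 2 → c
z(25)−g(6): 19 → t
f(5)−i(8): -3≡23 → x

leawwjjdrwctx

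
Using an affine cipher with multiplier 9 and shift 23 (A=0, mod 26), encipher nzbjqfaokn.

kogalqxtjk

n(13): 9·13+23=140≡10 → k
z(25): 9·25+23=248≡14 → o
b(1): 9·1+23=32≡6 → g
j(9): 9·9+23=104≡0 → a
q(16): 9·16+23=167≡11 → l
f(5): 9·5+23=68≡16 → q
a(0): 9·0+23=23 → x
o(14): 9·14+23=149≡19 → t
k(10): 9·10+23=113≡9 → j
n(13): 9·13+23=140≡10 → k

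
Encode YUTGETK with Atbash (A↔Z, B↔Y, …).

BFGTVGP

Y(24) → B(1)
U(20) → F(5)
T(19) → G(6)
G(6) → T(19)
E(4) → V(21)
T(19) → G(6)
K(10) → P(15)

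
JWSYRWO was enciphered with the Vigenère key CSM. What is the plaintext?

HEGWZKM

Repeat the key across the ciphertext: CSMCSMC
J(9)−C(2): 7 → H
W(22)−S(18): 4 → E
S(18)−M(12): 6 → G
Y(24)−C(2): 22 → W
R(17)−S(18): -1≡25 → Z
W(22)−M(12): 10 → K
O(14)−C(2): 12 → M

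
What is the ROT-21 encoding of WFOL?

W(22): 22+21=43≡17 → R
F(5): 5+21=26≡0 → A
O(14): 14+21=35≡9 → J
L(11): 11+21=32≡6 → G

RAJG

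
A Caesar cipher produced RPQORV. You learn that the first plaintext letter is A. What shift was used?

17

From the crib: R(17)−A(0)=17, so the shift is 17.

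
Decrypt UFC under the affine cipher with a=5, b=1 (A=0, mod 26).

The inverse of 5 mod 26 is 21, since 5·21=105≡1. Apply D(y)=21·(y−1) mod 26:
U(20): 21·(20−1)=399≡9 → J
F(5): 21·(5−1)=84≡6 → G
C(2): 21·(2−1)=21 → V

JGV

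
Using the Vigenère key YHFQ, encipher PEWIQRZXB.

NLBYOYENZ

Repeat the key across the message: YHFQYHFQY
P(15)+Y(24): 39≡13 → N
E(4)+H(7): 11 → L
W(22)+F(5): 27≡1 → B
I(8)+Q(16): 24 → Y
Q(16)+Y(24): 40≡14 → O
R(17)+H(7): 24 → Y
Z(25)+F(5): 30≡4 → E
X(23)+Q(16): 39≡13 → N
B(1)+Y(24): 25 → Z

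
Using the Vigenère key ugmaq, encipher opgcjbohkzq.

Repeat the key across the message: ugmaqugmaqu
o(14)+u(20): 34≡8 → i
p(15)+g(6): 21 → v
g(6)+m(12): 18 → s
c(2)+a(0): 2 → c
j(9)+q(16): 25 → z
b(1)+u(20): 21 → v
o(14)+g(6): 20 → u
h(7)+m(12): 19 → t
k(10)+a(0): 10 → k
z(25)+q(16): 41≡15 → p
q(16)+u(20): 36≡10 → k

ivsczvutkpk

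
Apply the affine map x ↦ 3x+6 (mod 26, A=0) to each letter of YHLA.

Y(24): 3·24+6=78≡0 → A
H(7): 3·7+6=27≡1 → B
L(11): 3·11+6=39≡13 → N
A(0): 3·0+6=6 → G

ABNG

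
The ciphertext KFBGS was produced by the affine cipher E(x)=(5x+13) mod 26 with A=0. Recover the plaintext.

POIJB

The inverse of 5 mod 26 is 21, since 5·21=105≡1. Apply D(y)=21·(y−13) mod 26:
K(10): 21·(10−13)=-63≡15 → P
F(5): 21·(5−13)=-168≡14 → O
B(1): 21·(1−13)=-252≡8 → I
G(6): 21·(6−13)=-147≡9 → J
S(18): 21·(18−13)=105≡1 → B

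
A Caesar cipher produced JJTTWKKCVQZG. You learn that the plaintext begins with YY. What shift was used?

From the crib: J(9)−Y(24)=-15≡11, so the shift is 11.

11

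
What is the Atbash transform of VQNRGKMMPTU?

V(21) → E(4)
Q(16) → J(9)
N(13) → M(12)
R(17) → I(8)
G(6) → T(19)
K(10) → P(15)
M(12) → N(13)
M(12) → N(13)
P(15) → K(10)
T(19) → G(6)
U(20) → F(5)

EJMITPNNKGF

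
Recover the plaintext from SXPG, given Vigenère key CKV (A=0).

Repeat the key across the ciphertext: CKVC
S(18)−C(2): 16 → Q
X(23)−K(10): 13 → N
P(15)−V(21): -6≡20 → U
G(6)−C(2): 4 → E

QNUE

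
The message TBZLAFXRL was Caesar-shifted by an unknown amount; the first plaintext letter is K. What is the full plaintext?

From the crib: T(19)−K(10)=9, so the shift is 9.
Subtract 9 from each ciphertext letter:
T(19): 19−9=10 → K
B(1): 1−9=-8≡18 → S
Z(25): 25−9=16 → Q
L(11): 11−9=2 → C
A(0): 0−9=-9≡17 → R
F(5): 5−9=-4≡22 → W
X(23): 23−9=14 → O
R(17): 17−9=8 → I
L(11): 11−9=2 → C

KSQCRWOIC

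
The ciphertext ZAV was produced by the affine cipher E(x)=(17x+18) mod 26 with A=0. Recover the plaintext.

FCR

The inverse of 17 mod 26 is 23, since 17·23=391≡1. Apply D(y)=23·(y−18) mod 26:
Z(25): 23·(25−18)=161≡5 → F
A(0): 23·(0−18)=-414≡2 → C
V(21): 23·(21−18)=69≡17 → R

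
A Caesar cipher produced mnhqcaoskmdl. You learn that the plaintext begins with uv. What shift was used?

From the crib: m(12)−u(20)=-8≡18, so the shift is 18.

18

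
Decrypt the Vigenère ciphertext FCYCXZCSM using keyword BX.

EFXFWCBVL

Repeat the key across the ciphertext: BXBXBXBXB
F(5)−B(1): 4 → E
C(2)−X(23): -21≡5 → F
Y(24)−B(1): 23 → X
C(2)−X(23): -21≡5 → F
X(23)−B(1): 22 → W
Z(25)−X(23): 2 → C
C(2)−B(1): 1 → B
S(18)−X(23): -5≡21 → V
M(12)−B(1): 11 → L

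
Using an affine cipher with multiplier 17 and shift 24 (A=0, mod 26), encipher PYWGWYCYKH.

P(15): 17·15+24=279≡19 → T
Y(24): 17·24+24=432≡16 → Q
W(22): 17·22+24=398≡8 → I
G(6): 17·6+24=126≡22 → W
W(22): 17·22+24=398≡8 → I
Y(24): 17·24+24=432≡16 → Q
C(2): 17·2+24=58≡6 → G
Y(24): 17·24+24=432≡16 → Q
K(10): 17·10+24=194≡12 → M
H(7): 17·7+24=143≡13 → N

TQIWIQGQMN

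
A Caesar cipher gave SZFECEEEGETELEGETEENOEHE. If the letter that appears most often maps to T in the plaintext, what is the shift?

The most frequent ciphertext letter is E (appears 12 times).
E is position 4; T is position 19.
Shift = -15≡11.

11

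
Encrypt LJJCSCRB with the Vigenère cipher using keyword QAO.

Repeat the key across the message: QAOQAOQA
L(11)+Q(16): 27≡1 → B
J(9)+A(0): 9 → J
J(9)+O(14): 23 → X
C(2)+Q(16): 18 → S
S(18)+A(0): 18 → S
C(2)+O(14): 16 → Q
R(17)+Q(16): 33≡7 → H
B(1)+A(0): 1 → B

BJXSSQHB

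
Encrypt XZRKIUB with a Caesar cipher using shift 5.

X(23): 23+5=28≡2 → C
Z(25): 25+5=30≡4 → E
R(17): 17+5=22 → W
K(10): 10+5=15 → P
I(8): 8+5=13 → N
U(20): 20+5=25 → Z
B(1): 1+5=6 → G

CEWPNZG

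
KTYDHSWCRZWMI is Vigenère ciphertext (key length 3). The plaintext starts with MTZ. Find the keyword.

Subtract each crib letter from the matching ciphertext letter (mod 26):
K(10)−M(12)=-2≡24 → Y
T(19)−T(19)=0 → A
Y(24)−Z(25)=-1≡25 → Z

YAZ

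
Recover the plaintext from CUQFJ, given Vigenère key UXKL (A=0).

IXGUP

Repeat the key across the ciphertext: UXKLU
C(2)−U(20): -18≡8 → I
U(20)−X(23): -3≡23 → X
Q(16)−K(10): 6 → G
F(5)−L(11): -6≡20 → U
J(9)−U(20): -11≡15 → P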